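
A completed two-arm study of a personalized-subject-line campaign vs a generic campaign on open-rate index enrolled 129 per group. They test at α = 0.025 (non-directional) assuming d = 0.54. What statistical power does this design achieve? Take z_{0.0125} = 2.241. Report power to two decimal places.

For two equal groups, power = Φ(d·√(n/2) − z_{α/2}).
d·√(n/2) = 0.54 × √(129/2) = 0.54 × 8.031 = 4.337.
z_β = 4.337 − 2.241 = 2.096.
Power = Φ(2.096) = 0.982.

power ≈ 0.98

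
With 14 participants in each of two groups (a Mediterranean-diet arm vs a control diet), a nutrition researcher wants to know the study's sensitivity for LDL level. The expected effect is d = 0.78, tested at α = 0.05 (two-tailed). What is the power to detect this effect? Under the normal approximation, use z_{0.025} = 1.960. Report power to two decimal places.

power ≈ 0.54

For two equal groups, power = Φ(d·√(n/2) − z_{α/2}).
d·√(n/2) = 0.78 × √(14/2) = 0.78 × 2.646 = 2.064.
z_β = 2.064 − 1.960 = 0.104.
Power = Φ(0.104) = 0.541.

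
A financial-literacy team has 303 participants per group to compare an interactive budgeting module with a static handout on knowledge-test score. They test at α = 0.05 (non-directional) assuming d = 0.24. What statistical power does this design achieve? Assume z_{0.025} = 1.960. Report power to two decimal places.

power ≈ 0.84

For two equal groups, power = Φ(d·√(n/2) − z_{α/2}).
d·√(n/2) = 0.24 × √(303/2) = 0.24 × 12.309 = 2.954.
z_β = 2.954 − 1.960 = 0.994.
Power = Φ(0.994) = 0.840.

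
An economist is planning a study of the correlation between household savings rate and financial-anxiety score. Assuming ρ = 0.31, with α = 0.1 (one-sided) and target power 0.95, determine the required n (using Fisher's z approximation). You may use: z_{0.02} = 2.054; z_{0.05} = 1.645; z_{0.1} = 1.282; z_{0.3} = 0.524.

n = 87

Fisher's z: C = ½·ln((1+r)/(1−r)) = ½·ln(1.8986) = 0.3205.
n = ((z_{α} + z_β)/C)² + 3.
(1.282 + 1.645) / 0.3205 = 2.927 / 0.3205 = 9.133.
n = 9.133² + 3 = 83.40 + 3 = 86.4.
Round up.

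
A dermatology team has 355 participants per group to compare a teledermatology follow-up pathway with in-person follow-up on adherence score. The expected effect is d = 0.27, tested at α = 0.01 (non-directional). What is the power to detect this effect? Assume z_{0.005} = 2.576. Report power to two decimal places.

power ≈ 0.85

For two equal groups, power = Φ(d·√(n/2) − z_{α/2}).
d·√(n/2) = 0.27 × √(355/2) = 0.27 × 13.323 = 3.597.
z_β = 3.597 − 2.576 = 1.021.
Power = Φ(1.021) = 0.846.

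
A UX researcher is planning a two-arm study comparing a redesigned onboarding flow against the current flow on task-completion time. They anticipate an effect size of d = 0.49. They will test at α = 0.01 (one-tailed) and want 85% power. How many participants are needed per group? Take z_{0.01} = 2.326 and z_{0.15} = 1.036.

For two independent groups with equal n: n = 2·((z_{α} + z_β) / d)².
z_{α} + z_β = 2.326 + 1.036 = 3.362.
n = 2 × (3.362 / 0.49)² = 2 × 6.861² = 2 × 47.08 = 94.2.
Round up to the next whole participant.

n = 95 per group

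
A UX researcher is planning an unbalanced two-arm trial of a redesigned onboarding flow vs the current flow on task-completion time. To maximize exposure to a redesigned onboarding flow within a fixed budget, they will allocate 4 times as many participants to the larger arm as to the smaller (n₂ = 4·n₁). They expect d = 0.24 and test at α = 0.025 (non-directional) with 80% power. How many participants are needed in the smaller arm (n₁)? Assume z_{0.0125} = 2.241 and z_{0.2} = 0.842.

n₁ = 207

With allocation ratio k = n₂/n₁ = 4, Var(x̄₁−x̄₂) = σ²(1/n₁ + 1/(k·n₁)) = σ²·(k+1)/(k·n₁).
So n₁ = (1 + 1/k)·((z_{α/2} + z_β)/d)² = 1.250 × (3.083/0.24)².
n₁ = 1.250 × 165.02 = 206.3.
Round up: n₁ = 207, giving n₂ = 4 × 207 = 828.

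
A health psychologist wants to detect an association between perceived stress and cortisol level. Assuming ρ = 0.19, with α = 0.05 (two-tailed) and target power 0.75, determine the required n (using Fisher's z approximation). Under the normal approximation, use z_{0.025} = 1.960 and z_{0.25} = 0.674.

n = 191

Fisher's z: C = ½·ln((1+r)/(1−r)) = ½·ln(1.4691) = 0.1923.
n = ((z_{α/2} + z_β)/C)² + 3.
(1.960 + 0.674) / 0.1923 = 2.634 / 0.1923 = 13.697.
n = 13.697² + 3 = 187.62 + 3 = 190.6.
Round up.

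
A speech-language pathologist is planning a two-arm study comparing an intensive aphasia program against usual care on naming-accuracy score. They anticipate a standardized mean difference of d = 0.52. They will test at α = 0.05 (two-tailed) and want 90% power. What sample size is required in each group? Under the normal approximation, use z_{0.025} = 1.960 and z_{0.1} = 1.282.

n = 78 per group

For two independent groups with equal n: n = 2·((z_{α/2} + z_β) / d)².
z_{α/2} + z_β = 1.960 + 1.282 = 3.242.
n = 2 × (3.242 / 0.52)² = 2 × 6.235² = 2 × 38.87 = 77.7.
Round up to the next whole participant.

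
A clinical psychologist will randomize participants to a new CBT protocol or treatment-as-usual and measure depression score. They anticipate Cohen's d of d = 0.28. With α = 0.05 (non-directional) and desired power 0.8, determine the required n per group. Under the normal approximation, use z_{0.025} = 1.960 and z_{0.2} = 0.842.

For two independent groups with equal n: n = 2·((z_{α/2} + z_β) / d)².
z_{α/2} + z_β = 1.960 + 0.842 = 2.802.
n = 2 × (2.802 / 0.28)² = 2 × 10.007² = 2 × 100.14 = 200.3.
Round up to the next whole participant.

n = 201 per group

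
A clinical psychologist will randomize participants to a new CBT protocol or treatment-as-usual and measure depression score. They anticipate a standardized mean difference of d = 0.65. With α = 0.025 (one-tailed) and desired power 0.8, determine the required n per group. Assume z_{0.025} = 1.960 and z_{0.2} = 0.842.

For two independent groups with equal n: n = 2·((z_{α} + z_β) / d)².
z_{α} + z_β = 1.960 + 0.842 = 2.802.
n = 2 × (2.802 / 0.65)² = 2 × 4.311² = 2 × 18.58 = 37.2.
Round up to the next whole participant.

n = 38 per group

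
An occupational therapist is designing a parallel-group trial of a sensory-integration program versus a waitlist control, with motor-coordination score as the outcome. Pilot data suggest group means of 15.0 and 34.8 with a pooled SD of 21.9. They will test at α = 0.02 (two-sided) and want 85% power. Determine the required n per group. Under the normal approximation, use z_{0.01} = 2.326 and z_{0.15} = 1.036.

Cohen's d = |M₁ − M₂| / SD_pooled = |15.0 − 34.8| / 21.9 = 19.8 / 21.9 = 0.904.
For two independent groups with equal n: n = 2·((z_{α/2} + z_β) / d)².
z_{α/2} + z_β = 2.326 + 1.036 = 3.362.
n = 2 × (3.362 / 0.904)² = 2 × 3.719² = 2 × 13.83 = 27.7.
Round up to the next whole participant.

n = 28 per group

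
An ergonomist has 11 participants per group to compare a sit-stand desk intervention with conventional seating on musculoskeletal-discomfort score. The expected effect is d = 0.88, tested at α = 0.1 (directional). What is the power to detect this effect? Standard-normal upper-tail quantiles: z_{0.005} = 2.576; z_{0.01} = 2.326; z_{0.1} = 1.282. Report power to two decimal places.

For two equal groups, power = Φ(d·√(n/2) − z_{α}).
d·√(n/2) = 0.88 × √(11/2) = 0.88 × 2.345 = 2.064.
z_β = 2.064 − 1.282 = 0.782.
Power = Φ(0.782) = 0.783.

power ≈ 0.78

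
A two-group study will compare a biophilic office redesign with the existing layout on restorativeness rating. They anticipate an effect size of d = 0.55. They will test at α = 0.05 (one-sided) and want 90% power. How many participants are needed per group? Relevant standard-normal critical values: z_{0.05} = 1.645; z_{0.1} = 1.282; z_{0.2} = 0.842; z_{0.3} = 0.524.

n = 57 per group

For two independent groups with equal n: n = 2·((z_{α} + z_β) / d)².
z_{α} + z_β = 1.645 + 1.282 = 2.927.
n = 2 × (2.927 / 0.55)² = 2 × 5.322² = 2 × 28.32 = 56.6.
Round up to the next whole participant.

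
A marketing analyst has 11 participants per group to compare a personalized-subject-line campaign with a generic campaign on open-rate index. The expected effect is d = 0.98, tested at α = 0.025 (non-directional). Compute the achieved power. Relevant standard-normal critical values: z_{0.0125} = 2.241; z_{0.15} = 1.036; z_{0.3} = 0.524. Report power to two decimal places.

For two equal groups, power = Φ(d·√(n/2) − z_{α/2}).
d·√(n/2) = 0.98 × √(11/2) = 0.98 × 2.345 = 2.298.
z_β = 2.298 − 2.241 = 0.057.
Power = Φ(0.057) = 0.523.

power ≈ 0.52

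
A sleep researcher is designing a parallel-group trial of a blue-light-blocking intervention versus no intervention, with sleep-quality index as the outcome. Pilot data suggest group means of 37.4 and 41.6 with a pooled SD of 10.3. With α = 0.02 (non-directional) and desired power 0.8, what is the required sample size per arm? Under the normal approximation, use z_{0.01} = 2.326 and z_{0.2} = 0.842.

n = 121 per group

Cohen's d = |M₁ − M₂| / SD_pooled = |37.4 − 41.6| / 10.3 = 4.2 / 10.3 = 0.408.
For two independent groups with equal n: n = 2·((z_{α/2} + z_β) / d)².
z_{α/2} + z_β = 2.326 + 0.842 = 3.168.
n = 2 × (3.168 / 0.408)² = 2 × 7.765² = 2 × 60.29 = 120.6.
Round up to the next whole participant.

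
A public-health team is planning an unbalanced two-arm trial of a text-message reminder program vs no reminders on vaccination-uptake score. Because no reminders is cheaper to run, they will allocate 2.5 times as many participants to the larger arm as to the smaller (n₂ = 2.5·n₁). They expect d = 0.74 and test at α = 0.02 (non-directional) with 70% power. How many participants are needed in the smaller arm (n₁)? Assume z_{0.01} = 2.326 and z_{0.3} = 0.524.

n₁ = 21

With allocation ratio k = n₂/n₁ = 2.5, Var(x̄₁−x̄₂) = σ²(1/n₁ + 1/(k·n₁)) = σ²·(k+1)/(k·n₁).
So n₁ = (1 + 1/k)·((z_{α/2} + z_β)/d)² = 1.400 × (2.850/0.74)².
n₁ = 1.400 × 14.83 = 20.8.
Round up: n₁ = 21, giving n₂ = ⌈2.5 × 21⌉ = ⌈52.5⌉ = 53.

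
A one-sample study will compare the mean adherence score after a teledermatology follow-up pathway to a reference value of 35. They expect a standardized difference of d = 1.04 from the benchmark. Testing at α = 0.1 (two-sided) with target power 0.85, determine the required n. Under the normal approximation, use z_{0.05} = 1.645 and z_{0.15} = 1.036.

n = 7

For a one-sample test: n = ((z_{α/2} + z_β) / d)².
z_{α/2} + z_β = 1.645 + 1.036 = 2.681.
n = (2.681 / 1.04)² = 2.578² = 6.65.
Round up.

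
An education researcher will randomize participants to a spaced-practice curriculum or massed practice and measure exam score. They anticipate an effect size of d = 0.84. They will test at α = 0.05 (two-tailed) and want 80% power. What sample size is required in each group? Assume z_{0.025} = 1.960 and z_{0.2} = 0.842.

n = 23 per group

For two independent groups with equal n: n = 2·((z_{α/2} + z_β) / d)².
z_{α/2} + z_β = 1.960 + 0.842 = 2.802.
n = 2 × (2.802 / 0.84)² = 2 × 3.336² = 2 × 11.13 = 22.3.
Round up to the next whole participant.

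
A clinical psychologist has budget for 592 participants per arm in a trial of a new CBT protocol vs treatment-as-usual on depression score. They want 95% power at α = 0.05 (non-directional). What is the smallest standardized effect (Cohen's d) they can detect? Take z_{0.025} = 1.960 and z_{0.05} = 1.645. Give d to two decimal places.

For two independent groups of n = 592 each: d_min = (z_{α/2} + z_β)·√(2/n).
z-sum = 1.960 + 1.645 = 3.605.
d_min = 3.605 × √(2/592) = 3.605 × 0.0581 = 0.210.

d_min ≈ 0.21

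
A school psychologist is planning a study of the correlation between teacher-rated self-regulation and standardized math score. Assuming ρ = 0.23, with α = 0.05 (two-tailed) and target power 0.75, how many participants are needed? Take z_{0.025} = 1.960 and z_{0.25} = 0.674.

Fisher's z: C = ½·ln((1+r)/(1−r)) = ½·ln(1.5974) = 0.2342.
n = ((z_{α/2} + z_β)/C)² + 3.
(1.960 + 0.674) / 0.2342 = 2.634 / 0.2342 = 11.247.
n = 11.247² + 3 = 126.49 + 3 = 129.5.
Round up.

n = 130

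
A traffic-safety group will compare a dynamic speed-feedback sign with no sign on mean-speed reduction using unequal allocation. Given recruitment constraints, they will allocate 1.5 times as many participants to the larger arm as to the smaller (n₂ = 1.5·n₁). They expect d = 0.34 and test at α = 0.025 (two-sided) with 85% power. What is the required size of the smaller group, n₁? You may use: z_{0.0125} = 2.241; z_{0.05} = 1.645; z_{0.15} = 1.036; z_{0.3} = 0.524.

With allocation ratio k = n₂/n₁ = 1.5, Var(x̄₁−x̄₂) = σ²(1/n₁ + 1/(k·n₁)) = σ²·(k+1)/(k·n₁).
So n₁ = (1 + 1/k)·((z_{α/2} + z_β)/d)² = 1.667 × (3.277/0.34)².
n₁ = 1.667 × 92.90 = 154.8.
Round up: n₁ = 155, giving n₂ = ⌈1.5 × 155⌉ = ⌈232.5⌉ = 233.

n₁ = 155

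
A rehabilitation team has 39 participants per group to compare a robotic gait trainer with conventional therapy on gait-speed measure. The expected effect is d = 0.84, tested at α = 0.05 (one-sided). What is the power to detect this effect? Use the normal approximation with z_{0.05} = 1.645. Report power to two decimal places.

power ≈ 0.98

For two equal groups, power = Φ(d·√(n/2) − z_{α}).
d·√(n/2) = 0.84 × √(39/2) = 0.84 × 4.416 = 3.709.
z_β = 3.709 − 1.645 = 2.064.
Power = Φ(2.064) = 0.981.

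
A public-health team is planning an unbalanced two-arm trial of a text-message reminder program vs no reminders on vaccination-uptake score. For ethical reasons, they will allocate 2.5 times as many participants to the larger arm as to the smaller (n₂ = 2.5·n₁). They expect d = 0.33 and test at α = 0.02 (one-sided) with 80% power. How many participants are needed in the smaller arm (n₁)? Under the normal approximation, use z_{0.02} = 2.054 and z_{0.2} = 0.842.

n₁ = 108

With allocation ratio k = n₂/n₁ = 2.5, Var(x̄₁−x̄₂) = σ²(1/n₁ + 1/(k·n₁)) = σ²·(k+1)/(k·n₁).
So n₁ = (1 + 1/k)·((z_{α} + z_β)/d)² = 1.400 × (2.896/0.33)².
n₁ = 1.400 × 77.01 = 107.8.
Round up: n₁ = 108, giving n₂ = 2.5 × 108 = 270.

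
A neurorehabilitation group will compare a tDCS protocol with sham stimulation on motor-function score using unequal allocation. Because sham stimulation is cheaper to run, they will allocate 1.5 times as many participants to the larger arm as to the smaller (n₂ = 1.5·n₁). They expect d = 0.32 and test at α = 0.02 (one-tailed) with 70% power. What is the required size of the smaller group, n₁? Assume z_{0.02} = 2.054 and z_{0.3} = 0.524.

With allocation ratio k = n₂/n₁ = 1.5, Var(x̄₁−x̄₂) = σ²(1/n₁ + 1/(k·n₁)) = σ²·(k+1)/(k·n₁).
So n₁ = (1 + 1/k)·((z_{α} + z_β)/d)² = 1.667 × (2.578/0.32)².
n₁ = 1.667 × 64.90 = 108.2.
Round up: n₁ = 109, giving n₂ = ⌈1.5 × 109⌉ = ⌈163.5⌉ = 164.

n₁ = 109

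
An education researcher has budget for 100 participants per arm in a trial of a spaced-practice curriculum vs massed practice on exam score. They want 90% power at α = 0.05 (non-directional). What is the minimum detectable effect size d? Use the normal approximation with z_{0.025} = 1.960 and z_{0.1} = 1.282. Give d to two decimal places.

For two independent groups of n = 100 each: d_min = (z_{α/2} + z_β)·√(2/n).
z-sum = 1.960 + 1.282 = 3.242.
d_min = 3.242 × √(2/100) = 3.242 × 0.1414 = 0.458.

d_min ≈ 0.46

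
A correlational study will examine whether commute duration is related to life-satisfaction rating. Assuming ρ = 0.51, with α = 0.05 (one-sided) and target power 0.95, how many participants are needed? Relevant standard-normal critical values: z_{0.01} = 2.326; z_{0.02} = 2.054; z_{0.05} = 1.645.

Fisher's z: C = ½·ln((1+r)/(1−r)) = ½·ln(3.0816) = 0.5627.
n = ((z_{α} + z_β)/C)² + 3.
(1.645 + 1.645) / 0.5627 = 3.290 / 0.5627 = 5.847.
n = 5.847² + 3 = 34.19 + 3 = 37.2.
Round up.

n = 38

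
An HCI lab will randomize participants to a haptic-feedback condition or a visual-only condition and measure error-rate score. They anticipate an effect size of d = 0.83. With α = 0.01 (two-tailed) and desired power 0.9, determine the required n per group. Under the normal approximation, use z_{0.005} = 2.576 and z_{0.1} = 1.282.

n = 44 per group

For two independent groups with equal n: n = 2·((z_{α/2} + z_β) / d)².
z_{α/2} + z_β = 2.576 + 1.282 = 3.858.
n = 2 × (3.858 / 0.83)² = 2 × 4.648² = 2 × 21.61 = 43.2.
Round up to the next whole participant.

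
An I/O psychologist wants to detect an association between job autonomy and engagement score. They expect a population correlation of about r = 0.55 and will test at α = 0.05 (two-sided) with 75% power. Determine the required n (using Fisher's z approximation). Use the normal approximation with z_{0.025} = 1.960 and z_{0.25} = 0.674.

Fisher's z: C = ½·ln((1+r)/(1−r)) = ½·ln(3.4444) = 0.6184.
n = ((z_{α/2} + z_β)/C)² + 3.
(1.960 + 0.674) / 0.6184 = 2.634 / 0.6184 = 4.259.
n = 4.259² + 3 = 18.14 + 3 = 21.1.
Round up.

n = 22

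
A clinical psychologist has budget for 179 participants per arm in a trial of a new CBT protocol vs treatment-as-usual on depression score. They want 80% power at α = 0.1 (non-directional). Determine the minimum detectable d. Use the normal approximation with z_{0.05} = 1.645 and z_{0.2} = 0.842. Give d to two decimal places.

For two independent groups of n = 179 each: d_min = (z_{α/2} + z_β)·√(2/n).
z-sum = 1.645 + 0.842 = 2.487.
d_min = 2.487 × √(2/179) = 2.487 × 0.1057 = 0.263.

d_min ≈ 0.26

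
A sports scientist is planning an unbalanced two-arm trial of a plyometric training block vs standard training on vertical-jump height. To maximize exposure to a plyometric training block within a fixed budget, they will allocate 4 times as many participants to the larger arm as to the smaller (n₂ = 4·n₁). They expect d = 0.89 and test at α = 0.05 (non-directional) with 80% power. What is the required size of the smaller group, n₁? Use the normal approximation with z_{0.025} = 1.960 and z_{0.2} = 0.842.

n₁ = 13

With allocation ratio k = n₂/n₁ = 4, Var(x̄₁−x̄₂) = σ²(1/n₁ + 1/(k·n₁)) = σ²·(k+1)/(k·n₁).
So n₁ = (1 + 1/k)·((z_{α/2} + z_β)/d)² = 1.250 × (2.802/0.89)².
n₁ = 1.250 × 9.91 = 12.4.
Round up: n₁ = 13, giving n₂ = 4 × 13 = 52.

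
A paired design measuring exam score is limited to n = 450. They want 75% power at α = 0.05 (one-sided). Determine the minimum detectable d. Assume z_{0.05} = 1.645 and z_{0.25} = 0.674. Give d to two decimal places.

For a single sample (or paired design) of n = 450: d_min = (z_{α} + z_β)/√n.
z-sum = 1.645 + 0.674 = 2.319.
d_min = 2.319 / √450 = 2.319 / 21.213 = 0.109.

d_min ≈ 0.11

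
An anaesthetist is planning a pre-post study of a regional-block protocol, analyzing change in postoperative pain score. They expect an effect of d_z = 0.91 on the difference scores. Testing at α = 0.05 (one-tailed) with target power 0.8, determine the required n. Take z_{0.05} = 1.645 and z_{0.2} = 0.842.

n = 8 pairs

For a paired (one-sample on differences) test: n = ((z_{α} + z_β) / d)².
z_{α} + z_β = 1.645 + 0.842 = 2.487.
n = (2.487 / 0.91)² = 2.733² = 7.47.
Round up.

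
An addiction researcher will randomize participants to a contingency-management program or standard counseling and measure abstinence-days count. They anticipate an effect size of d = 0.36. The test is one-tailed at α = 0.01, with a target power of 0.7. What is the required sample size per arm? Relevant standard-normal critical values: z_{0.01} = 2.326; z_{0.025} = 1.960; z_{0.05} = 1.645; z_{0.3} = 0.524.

n = 126 per group

For two independent groups with equal n: n = 2·((z_{α} + z_β) / d)².
z_{α} + z_β = 2.326 + 0.524 = 2.850.
n = 2 × (2.850 / 0.36)² = 2 × 7.917² = 2 × 62.67 = 125.3.
Round up to the next whole participant.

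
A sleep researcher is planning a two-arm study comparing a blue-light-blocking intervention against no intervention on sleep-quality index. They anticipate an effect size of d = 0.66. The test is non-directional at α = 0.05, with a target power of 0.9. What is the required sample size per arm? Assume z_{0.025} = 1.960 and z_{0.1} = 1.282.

For two independent groups with equal n: n = 2·((z_{α/2} + z_β) / d)².
z_{α/2} + z_β = 1.960 + 1.282 = 3.242.
n = 2 × (3.242 / 0.66)² = 2 × 4.912² = 2 × 24.13 = 48.3.
Round up to the next whole participant.

n = 49 per group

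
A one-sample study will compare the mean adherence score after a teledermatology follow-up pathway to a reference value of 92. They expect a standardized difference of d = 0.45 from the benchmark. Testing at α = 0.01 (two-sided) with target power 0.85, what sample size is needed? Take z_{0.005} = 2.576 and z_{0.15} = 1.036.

For a one-sample test: n = ((z_{α/2} + z_β) / d)².
z_{α/2} + z_β = 2.576 + 1.036 = 3.612.
n = (3.612 / 0.45)² = 8.027² = 64.43.
Round up.

n = 65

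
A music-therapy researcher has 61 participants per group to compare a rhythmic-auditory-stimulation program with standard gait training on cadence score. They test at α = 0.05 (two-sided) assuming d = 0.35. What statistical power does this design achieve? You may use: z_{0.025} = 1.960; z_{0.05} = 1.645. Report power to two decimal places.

For two equal groups, power = Φ(d·√(n/2) − z_{α/2}).
d·√(n/2) = 0.35 × √(61/2) = 0.35 × 5.523 = 1.933.
z_β = 1.933 − 1.960 = -0.027.
Power = Φ(-0.027) = 0.489.

power ≈ 0.49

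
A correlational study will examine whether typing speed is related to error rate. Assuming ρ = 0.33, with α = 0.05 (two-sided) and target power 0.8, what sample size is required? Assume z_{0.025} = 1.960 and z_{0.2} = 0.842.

Fisher's z: C = ½·ln((1+r)/(1−r)) = ½·ln(1.9851) = 0.3428.
n = ((z_{α/2} + z_β)/C)² + 3.
(1.960 + 0.842) / 0.3428 = 2.802 / 0.3428 = 8.174.
n = 8.174² + 3 = 66.81 + 3 = 69.8.
Round up.

n = 70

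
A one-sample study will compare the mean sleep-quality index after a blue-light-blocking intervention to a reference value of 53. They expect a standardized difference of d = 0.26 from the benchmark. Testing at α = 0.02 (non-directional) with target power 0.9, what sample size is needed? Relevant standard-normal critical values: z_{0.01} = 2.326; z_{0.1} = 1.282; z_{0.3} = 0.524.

n = 193

For a one-sample test: n = ((z_{α/2} + z_β) / d)².
z_{α/2} + z_β = 2.326 + 1.282 = 3.608.
n = (3.608 / 0.26)² = 13.877² = 192.57.
Round up.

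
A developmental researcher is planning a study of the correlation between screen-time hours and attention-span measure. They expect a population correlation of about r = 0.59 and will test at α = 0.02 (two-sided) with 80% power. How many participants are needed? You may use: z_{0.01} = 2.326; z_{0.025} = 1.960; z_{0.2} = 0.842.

Fisher's z: C = ½·ln((1+r)/(1−r)) = ½·ln(3.8780) = 0.6777.
n = ((z_{α/2} + z_β)/C)² + 3.
(2.326 + 0.842) / 0.6777 = 3.168 / 0.6777 = 4.675.
n = 4.675² + 3 = 21.85 + 3 = 24.9.
Round up.

n = 25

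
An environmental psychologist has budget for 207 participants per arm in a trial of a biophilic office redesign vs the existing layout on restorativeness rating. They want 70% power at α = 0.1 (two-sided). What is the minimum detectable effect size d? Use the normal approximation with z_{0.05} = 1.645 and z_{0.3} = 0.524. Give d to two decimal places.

d_min ≈ 0.21

For two independent groups of n = 207 each: d_min = (z_{α/2} + z_β)·√(2/n).
z-sum = 1.645 + 0.524 = 2.169.
d_min = 2.169 × √(2/207) = 2.169 × 0.0983 = 0.213.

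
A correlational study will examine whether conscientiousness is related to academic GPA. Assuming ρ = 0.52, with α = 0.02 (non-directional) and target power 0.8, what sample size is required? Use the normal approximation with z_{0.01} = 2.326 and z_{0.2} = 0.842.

Fisher's z: C = ½·ln((1+r)/(1−r)) = ½·ln(3.1667) = 0.5763.
n = ((z_{α/2} + z_β)/C)² + 3.
(2.326 + 0.842) / 0.5763 = 3.168 / 0.5763 = 5.497.
n = 5.497² + 3 = 30.22 + 3 = 33.2.
Round up.

n = 34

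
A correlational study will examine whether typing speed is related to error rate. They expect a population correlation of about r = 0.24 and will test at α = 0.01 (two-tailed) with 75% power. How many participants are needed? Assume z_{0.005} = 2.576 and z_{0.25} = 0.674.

Fisher's z: C = ½·ln((1+r)/(1−r)) = ½·ln(1.6316) = 0.2448.
n = ((z_{α/2} + z_β)/C)² + 3.
(2.576 + 0.674) / 0.2448 = 3.250 / 0.2448 = 13.276.
n = 13.276² + 3 = 176.26 + 3 = 179.3.
Round up.

n = 180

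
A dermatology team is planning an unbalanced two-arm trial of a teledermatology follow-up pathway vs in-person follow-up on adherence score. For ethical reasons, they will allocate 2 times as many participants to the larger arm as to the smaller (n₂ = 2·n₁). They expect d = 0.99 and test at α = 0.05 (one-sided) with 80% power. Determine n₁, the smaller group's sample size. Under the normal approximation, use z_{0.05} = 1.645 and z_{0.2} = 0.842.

n₁ = 10

With allocation ratio k = n₂/n₁ = 2, Var(x̄₁−x̄₂) = σ²(1/n₁ + 1/(k·n₁)) = σ²·(k+1)/(k·n₁).
So n₁ = (1 + 1/k)·((z_{α} + z_β)/d)² = 1.500 × (2.487/0.99)².
n₁ = 1.500 × 6.31 = 9.5.
Round up: n₁ = 10, giving n₂ = 2 × 10 = 20.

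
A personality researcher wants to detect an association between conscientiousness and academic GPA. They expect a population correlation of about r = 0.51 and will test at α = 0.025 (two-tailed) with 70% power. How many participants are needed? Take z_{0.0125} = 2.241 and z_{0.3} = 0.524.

Fisher's z: C = ½·ln((1+r)/(1−r)) = ½·ln(3.0816) = 0.5627.
n = ((z_{α/2} + z_β)/C)² + 3.
(2.241 + 0.524) / 0.5627 = 2.765 / 0.5627 = 4.914.
n = 4.914² + 3 = 24.15 + 3 = 27.1.
Round up.

n = 28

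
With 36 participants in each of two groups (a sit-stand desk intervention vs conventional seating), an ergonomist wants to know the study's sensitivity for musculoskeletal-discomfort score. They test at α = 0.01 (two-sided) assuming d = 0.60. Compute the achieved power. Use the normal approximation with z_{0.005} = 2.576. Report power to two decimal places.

power ≈ 0.49

For two equal groups, power = Φ(d·√(n/2) − z_{α/2}).
d·√(n/2) = 0.60 × √(36/2) = 0.60 × 4.243 = 2.546.
z_β = 2.546 − 2.576 = -0.030.
Power = Φ(-0.030) = 0.488.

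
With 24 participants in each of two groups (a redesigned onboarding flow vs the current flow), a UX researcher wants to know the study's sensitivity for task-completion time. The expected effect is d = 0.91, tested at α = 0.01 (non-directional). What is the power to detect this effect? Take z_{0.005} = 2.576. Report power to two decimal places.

power ≈ 0.72

For two equal groups, power = Φ(d·√(n/2) − z_{α/2}).
d·√(n/2) = 0.91 × √(24/2) = 0.91 × 3.464 = 3.152.
z_β = 3.152 − 2.576 = 0.576.
Power = Φ(0.576) = 0.718.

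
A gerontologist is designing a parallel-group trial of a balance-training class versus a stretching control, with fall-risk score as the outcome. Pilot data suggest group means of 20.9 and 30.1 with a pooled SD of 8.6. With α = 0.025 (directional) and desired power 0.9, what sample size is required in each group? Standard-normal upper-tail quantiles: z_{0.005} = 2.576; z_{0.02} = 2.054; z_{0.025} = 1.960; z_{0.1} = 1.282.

Cohen's d = |M₁ − M₂| / SD_pooled = |20.9 − 30.1| / 8.6 = 9.2 / 8.6 = 1.070.
For two independent groups with equal n: n = 2·((z_{α} + z_β) / d)².
z_{α} + z_β = 1.960 + 1.282 = 3.242.
n = 2 × (3.242 / 1.070)² = 2 × 3.030² = 2 × 9.18 = 18.4.
Round up to the next whole participant.

n = 19 per group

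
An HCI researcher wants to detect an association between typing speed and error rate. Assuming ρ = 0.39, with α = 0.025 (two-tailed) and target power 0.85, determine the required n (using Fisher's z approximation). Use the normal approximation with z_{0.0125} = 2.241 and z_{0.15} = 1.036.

n = 67

Fisher's z: C = ½·ln((1+r)/(1−r)) = ½·ln(2.2787) = 0.4118.
n = ((z_{α/2} + z_β)/C)² + 3.
(2.241 + 1.036) / 0.4118 = 3.277 / 0.4118 = 7.958.
n = 7.958² + 3 = 63.33 + 3 = 66.3.
Round up.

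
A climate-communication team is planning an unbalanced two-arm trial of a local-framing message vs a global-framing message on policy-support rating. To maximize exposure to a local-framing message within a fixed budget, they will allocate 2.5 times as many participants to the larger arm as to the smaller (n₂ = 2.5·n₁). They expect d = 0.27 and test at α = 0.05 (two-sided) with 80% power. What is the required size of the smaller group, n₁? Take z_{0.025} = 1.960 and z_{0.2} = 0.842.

With allocation ratio k = n₂/n₁ = 2.5, Var(x̄₁−x̄₂) = σ²(1/n₁ + 1/(k·n₁)) = σ²·(k+1)/(k·n₁).
So n₁ = (1 + 1/k)·((z_{α/2} + z_β)/d)² = 1.400 × (2.802/0.27)².
n₁ = 1.400 × 107.70 = 150.8.
Round up: n₁ = 151, giving n₂ = ⌈2.5 × 151⌉ = ⌈377.5⌉ = 378.

n₁ = 151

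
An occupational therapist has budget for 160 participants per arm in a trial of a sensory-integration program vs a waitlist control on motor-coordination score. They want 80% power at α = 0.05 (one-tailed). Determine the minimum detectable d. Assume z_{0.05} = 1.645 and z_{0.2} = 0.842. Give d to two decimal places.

d_min ≈ 0.28

For two independent groups of n = 160 each: d_min = (z_{α} + z_β)·√(2/n).
z-sum = 1.645 + 0.842 = 2.487.
d_min = 2.487 × √(2/160) = 2.487 × 0.1118 = 0.278.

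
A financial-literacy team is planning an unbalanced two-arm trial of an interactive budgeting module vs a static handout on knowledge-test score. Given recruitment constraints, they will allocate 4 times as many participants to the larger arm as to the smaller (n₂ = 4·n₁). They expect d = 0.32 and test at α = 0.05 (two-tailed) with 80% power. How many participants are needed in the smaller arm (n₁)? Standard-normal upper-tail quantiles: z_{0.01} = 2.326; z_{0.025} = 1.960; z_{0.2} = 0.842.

n₁ = 96

With allocation ratio k = n₂/n₁ = 4, Var(x̄₁−x̄₂) = σ²(1/n₁ + 1/(k·n₁)) = σ²·(k+1)/(k·n₁).
So n₁ = (1 + 1/k)·((z_{α/2} + z_β)/d)² = 1.250 × (2.802/0.32)².
n₁ = 1.250 × 76.67 = 95.8.
Round up: n₁ = 96, giving n₂ = 4 × 96 = 384.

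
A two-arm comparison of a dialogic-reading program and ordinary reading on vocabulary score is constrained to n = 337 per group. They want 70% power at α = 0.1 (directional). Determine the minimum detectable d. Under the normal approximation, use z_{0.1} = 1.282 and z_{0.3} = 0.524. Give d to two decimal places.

d_min ≈ 0.14

For two independent groups of n = 337 each: d_min = (z_{α} + z_β)·√(2/n).
z-sum = 1.282 + 0.524 = 1.806.
d_min = 1.806 × √(2/337) = 1.806 × 0.0770 = 0.139.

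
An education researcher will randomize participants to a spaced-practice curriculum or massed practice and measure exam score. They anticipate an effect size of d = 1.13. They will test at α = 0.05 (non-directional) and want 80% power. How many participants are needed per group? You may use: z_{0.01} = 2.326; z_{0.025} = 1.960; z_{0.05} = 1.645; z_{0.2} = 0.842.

For two independent groups with equal n: n = 2·((z_{α/2} + z_β) / d)².
z_{α/2} + z_β = 1.960 + 0.842 = 2.802.
n = 2 × (2.802 / 1.13)² = 2 × 2.480² = 2 × 6.15 = 12.3.
Round up to the next whole participant.

n = 13 per group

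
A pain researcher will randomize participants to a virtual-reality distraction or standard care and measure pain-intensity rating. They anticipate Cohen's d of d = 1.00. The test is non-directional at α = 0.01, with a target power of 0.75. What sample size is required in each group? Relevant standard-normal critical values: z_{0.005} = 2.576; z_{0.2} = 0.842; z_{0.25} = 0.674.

n = 22 per group

For two independent groups with equal n: n = 2·((z_{α/2} + z_β) / d)².
z_{α/2} + z_β = 2.576 + 0.674 = 3.250.
n = 2 × (3.250 / 1.00)² = 2 × 3.250² = 2 × 10.56 = 21.1.
Round up to the next whole participant.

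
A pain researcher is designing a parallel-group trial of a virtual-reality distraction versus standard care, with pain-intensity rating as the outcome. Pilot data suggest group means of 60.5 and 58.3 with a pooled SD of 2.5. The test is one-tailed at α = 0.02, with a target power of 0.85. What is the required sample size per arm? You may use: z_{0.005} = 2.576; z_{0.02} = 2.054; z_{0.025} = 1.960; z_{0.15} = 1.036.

Cohen's d = |M₁ − M₂| / SD_pooled = |60.5 − 58.3| / 2.5 = 2.2 / 2.5 = 0.880.
For two independent groups with equal n: n = 2·((z_{α} + z_β) / d)².
z_{α} + z_β = 2.054 + 1.036 = 3.090.
n = 2 × (3.090 / 0.880)² = 2 × 3.511² = 2 × 12.33 = 24.7.
Round up to the next whole participant.

n = 25 per group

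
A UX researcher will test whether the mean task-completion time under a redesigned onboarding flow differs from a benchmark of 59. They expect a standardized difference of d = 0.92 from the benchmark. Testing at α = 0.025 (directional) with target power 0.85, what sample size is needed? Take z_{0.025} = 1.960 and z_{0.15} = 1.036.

n = 11

For a one-sample test: n = ((z_{α} + z_β) / d)².
z_{α} + z_β = 1.960 + 1.036 = 2.996.
n = (2.996 / 0.92)² = 3.257² = 10.60.
Round up.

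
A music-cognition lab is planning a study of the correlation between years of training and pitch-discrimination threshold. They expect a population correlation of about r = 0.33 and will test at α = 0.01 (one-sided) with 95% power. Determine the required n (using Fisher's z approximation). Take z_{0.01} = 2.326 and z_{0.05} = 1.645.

Fisher's z: C = ½·ln((1+r)/(1−r)) = ½·ln(1.9851) = 0.3428.
n = ((z_{α} + z_β)/C)² + 3.
(2.326 + 1.645) / 0.3428 = 3.971 / 0.3428 = 11.584.
n = 11.584² + 3 = 134.19 + 3 = 137.2.
Round up.

n = 138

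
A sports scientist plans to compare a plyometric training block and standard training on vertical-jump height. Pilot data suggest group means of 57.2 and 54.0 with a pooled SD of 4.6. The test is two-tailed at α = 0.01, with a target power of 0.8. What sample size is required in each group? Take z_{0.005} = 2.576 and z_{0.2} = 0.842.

n = 49 per group

Cohen's d = |M₁ − M₂| / SD_pooled = |57.2 − 54.0| / 4.6 = 3.2 / 4.6 = 0.696.
For two independent groups with equal n: n = 2·((z_{α/2} + z_β) / d)².
z_{α/2} + z_β = 2.576 + 0.842 = 3.418.
n = 2 × (3.418 / 0.696)² = 2 × 4.911² = 2 × 24.12 = 48.2.
Round up to the next whole participant.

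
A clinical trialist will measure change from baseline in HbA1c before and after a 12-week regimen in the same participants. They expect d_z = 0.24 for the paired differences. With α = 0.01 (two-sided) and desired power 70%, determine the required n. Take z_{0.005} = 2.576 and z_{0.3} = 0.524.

For a paired (one-sample on differences) test: n = ((z_{α/2} + z_β) / d)².
z_{α/2} + z_β = 2.576 + 0.524 = 3.100.
n = (3.100 / 0.24)² = 12.917² = 166.84.
Round up.

n = 167 pairs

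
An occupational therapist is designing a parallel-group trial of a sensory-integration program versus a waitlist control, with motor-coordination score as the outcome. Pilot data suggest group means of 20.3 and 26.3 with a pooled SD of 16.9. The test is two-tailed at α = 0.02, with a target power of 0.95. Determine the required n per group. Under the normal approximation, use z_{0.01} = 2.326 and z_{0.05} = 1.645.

n = 251 per group

Cohen's d = |M₁ − M₂| / SD_pooled = |20.3 − 26.3| / 16.9 = 6.0 / 16.9 = 0.355.
For two independent groups with equal n: n = 2·((z_{α/2} + z_β) / d)².
z_{α/2} + z_β = 2.326 + 1.645 = 3.971.
n = 2 × (3.971 / 0.355)² = 2 × 11.186² = 2 × 125.12 = 250.2.
Round up to the next whole participant.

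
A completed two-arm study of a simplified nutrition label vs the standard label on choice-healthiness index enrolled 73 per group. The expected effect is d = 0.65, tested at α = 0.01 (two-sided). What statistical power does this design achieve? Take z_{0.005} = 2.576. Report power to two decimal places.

power ≈ 0.91

For two equal groups, power = Φ(d·√(n/2) − z_{α/2}).
d·√(n/2) = 0.65 × √(73/2) = 0.65 × 6.042 = 3.927.
z_β = 3.927 − 2.576 = 1.351.
Power = Φ(1.351) = 0.912.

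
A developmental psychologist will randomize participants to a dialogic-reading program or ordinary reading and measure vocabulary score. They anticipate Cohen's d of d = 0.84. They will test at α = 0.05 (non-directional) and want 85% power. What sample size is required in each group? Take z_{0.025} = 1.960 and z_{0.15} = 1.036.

n = 26 per group

For two independent groups with equal n: n = 2·((z_{α/2} + z_β) / d)².
z_{α/2} + z_β = 1.960 + 1.036 = 2.996.
n = 2 × (2.996 / 0.84)² = 2 × 3.567² = 2 × 12.72 = 25.4.
Round up to the next whole participant.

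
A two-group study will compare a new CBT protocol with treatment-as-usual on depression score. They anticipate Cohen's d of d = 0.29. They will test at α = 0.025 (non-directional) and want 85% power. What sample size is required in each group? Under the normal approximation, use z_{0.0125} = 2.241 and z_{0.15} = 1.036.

For two independent groups with equal n: n = 2·((z_{α/2} + z_β) / d)².
z_{α/2} + z_β = 2.241 + 1.036 = 3.277.
n = 2 × (3.277 / 0.29)² = 2 × 11.300² = 2 × 127.69 = 255.4.
Round up to the next whole participant.

n = 256 per group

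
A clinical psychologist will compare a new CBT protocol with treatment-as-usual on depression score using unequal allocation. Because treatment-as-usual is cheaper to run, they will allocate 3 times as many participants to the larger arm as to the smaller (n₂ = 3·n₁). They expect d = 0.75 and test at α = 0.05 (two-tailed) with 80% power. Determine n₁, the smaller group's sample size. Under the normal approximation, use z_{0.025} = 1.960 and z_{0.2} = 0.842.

n₁ = 19

With allocation ratio k = n₂/n₁ = 3, Var(x̄₁−x̄₂) = σ²(1/n₁ + 1/(k·n₁)) = σ²·(k+1)/(k·n₁).
So n₁ = (1 + 1/k)·((z_{α/2} + z_β)/d)² = 1.333 × (2.802/0.75)².
n₁ = 1.333 × 13.96 = 18.6.
Round up: n₁ = 19, giving n₂ = 3 × 19 = 57.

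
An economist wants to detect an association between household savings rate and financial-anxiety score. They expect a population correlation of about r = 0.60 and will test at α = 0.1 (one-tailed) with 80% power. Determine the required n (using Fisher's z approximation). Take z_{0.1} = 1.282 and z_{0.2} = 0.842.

Fisher's z: C = ½·ln((1+r)/(1−r)) = ½·ln(4.0000) = 0.6931.
n = ((z_{α} + z_β)/C)² + 3.
(1.282 + 0.842) / 0.6931 = 2.124 / 0.6931 = 3.064.
n = 3.064² + 3 = 9.39 + 3 = 12.4.
Round up.

n = 13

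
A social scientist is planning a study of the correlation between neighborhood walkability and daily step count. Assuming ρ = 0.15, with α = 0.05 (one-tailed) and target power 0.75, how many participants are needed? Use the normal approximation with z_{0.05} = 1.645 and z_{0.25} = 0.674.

n = 239

Fisher's z: C = ½·ln((1+r)/(1−r)) = ½·ln(1.3529) = 0.1511.
n = ((z_{α} + z_β)/C)² + 3.
(1.645 + 0.674) / 0.1511 = 2.319 / 0.1511 = 15.347.
n = 15.347² + 3 = 235.54 + 3 = 238.5.
Round up.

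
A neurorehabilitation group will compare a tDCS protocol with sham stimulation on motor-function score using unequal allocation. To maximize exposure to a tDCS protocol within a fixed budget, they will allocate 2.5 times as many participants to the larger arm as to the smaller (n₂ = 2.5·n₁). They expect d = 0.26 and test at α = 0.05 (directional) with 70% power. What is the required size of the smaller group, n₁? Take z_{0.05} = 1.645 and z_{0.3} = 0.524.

With allocation ratio k = n₂/n₁ = 2.5, Var(x̄₁−x̄₂) = σ²(1/n₁ + 1/(k·n₁)) = σ²·(k+1)/(k·n₁).
So n₁ = (1 + 1/k)·((z_{α} + z_β)/d)² = 1.400 × (2.169/0.26)².
n₁ = 1.400 × 69.59 = 97.4.
Round up: n₁ = 98, giving n₂ = 2.5 × 98 = 245.

n₁ = 98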